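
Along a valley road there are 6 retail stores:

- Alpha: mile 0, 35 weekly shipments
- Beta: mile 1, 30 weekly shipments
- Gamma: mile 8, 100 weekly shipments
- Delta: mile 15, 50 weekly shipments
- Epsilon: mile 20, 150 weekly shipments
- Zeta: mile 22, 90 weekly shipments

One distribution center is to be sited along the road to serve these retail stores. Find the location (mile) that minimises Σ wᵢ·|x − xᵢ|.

For a sum of weighted absolute distances on a line, the optimum is the weighted median (not the mean). Total weight W = 455; half-weight = 227.5.
Sort by position and accumulate weight:
  mile 0 (Alpha, w=35) → cum 35
  mile 1 (Beta, w=30) → cum 65
  mile 8 (Gamma, w=100) → cum 165
  mile 15 (Delta, w=50) → cum 215
  mile 20 (Epsilon, w=150) → cum 365  ≥ 227.5 → median here
  mile 22 (Zeta, w=90) → cum 455
Optimal location: mile 20.

x = 20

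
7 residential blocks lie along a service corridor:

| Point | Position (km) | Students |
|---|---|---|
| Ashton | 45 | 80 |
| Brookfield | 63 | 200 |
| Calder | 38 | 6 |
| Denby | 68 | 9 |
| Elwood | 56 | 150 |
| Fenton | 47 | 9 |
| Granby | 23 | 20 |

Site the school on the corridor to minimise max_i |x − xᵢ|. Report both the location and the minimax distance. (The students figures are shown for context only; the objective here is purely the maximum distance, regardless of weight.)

location 45.5, max distance 22.5

The 1-center on a line is the midpoint of the two extreme points: leftmost at 23, rightmost at 68.
Optimal location = (23 + 68)/2 = 45.5; maximum distance = (68 − 23)/2 = 22.5.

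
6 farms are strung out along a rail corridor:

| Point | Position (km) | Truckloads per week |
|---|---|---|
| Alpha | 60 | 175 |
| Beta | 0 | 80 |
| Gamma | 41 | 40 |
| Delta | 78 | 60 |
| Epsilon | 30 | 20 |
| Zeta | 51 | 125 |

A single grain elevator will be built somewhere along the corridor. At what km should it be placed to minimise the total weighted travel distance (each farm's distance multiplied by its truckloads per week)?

For a sum of weighted absolute distances on a line, the optimum is the weighted median (not the mean). Total weight W = 500; half-weight = 250.
Sort by position and accumulate weight:
  km 0 (Beta, w=80) → cum 80
  km 30 (Epsilon, w=20) → cum 100
  km 41 (Gamma, w=40) → cum 140
  km 51 (Zeta, w=125) → cum 265  ≥ 250 → median here
  km 60 (Alpha, w=175) → cum 440
  km 78 (Delta, w=60) → cum 500
Optimal location: km 51.

x = 51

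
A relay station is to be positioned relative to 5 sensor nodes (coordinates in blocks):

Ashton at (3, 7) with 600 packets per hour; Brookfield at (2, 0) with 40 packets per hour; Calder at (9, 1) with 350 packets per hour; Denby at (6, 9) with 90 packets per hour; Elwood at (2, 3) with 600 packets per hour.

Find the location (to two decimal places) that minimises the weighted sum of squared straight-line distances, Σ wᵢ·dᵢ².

(4.03, 4.26)

The minimiser of Σwᵢ‖p−pᵢ‖² is the weighted centroid p* = (Σwᵢpᵢ)/(Σwᵢ).
Σwᵢ = 1680.
Σwᵢxᵢ = 600·3 + 40·2 + 350·9 + 90·6 + 600·2 = 6770.
Σwᵢyᵢ = 600·7 + 40·0 + 350·1 + 90·9 + 600·3 = 7160.
x* = 6770/1680 = 4.03, y* = 7160/1680 = 4.26.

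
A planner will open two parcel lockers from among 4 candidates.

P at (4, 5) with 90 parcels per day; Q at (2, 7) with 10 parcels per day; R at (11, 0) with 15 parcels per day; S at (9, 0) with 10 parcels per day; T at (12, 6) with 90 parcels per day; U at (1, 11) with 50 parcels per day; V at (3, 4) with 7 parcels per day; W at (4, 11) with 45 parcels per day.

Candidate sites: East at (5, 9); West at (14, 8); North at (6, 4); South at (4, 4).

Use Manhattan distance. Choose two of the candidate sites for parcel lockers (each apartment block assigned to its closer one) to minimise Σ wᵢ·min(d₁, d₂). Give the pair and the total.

{West, South}, total 1577

Evaluate every pair (each demand assigned to the nearer of the two):
  {West, South}: total = 1577
  {East, West}: total = 1639
  {East, North}: total = 1701
  {East, South}: total = 1737
  {North, South}: total = 1887
  {West, North}: total = 1931
Best pair: {West, South} with total 1577.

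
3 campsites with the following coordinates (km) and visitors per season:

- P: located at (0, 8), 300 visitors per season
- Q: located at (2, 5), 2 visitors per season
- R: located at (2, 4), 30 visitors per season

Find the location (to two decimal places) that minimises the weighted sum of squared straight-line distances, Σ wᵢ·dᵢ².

(0.19, 7.62)

The minimiser of Σwᵢ‖p−pᵢ‖² is the weighted centroid p* = (Σwᵢpᵢ)/(Σwᵢ).
Σwᵢ = 332.
Σwᵢxᵢ = 300·0 + 2·2 + 30·2 = 64.
Σwᵢyᵢ = 300·8 + 2·5 + 30·4 = 2530.
x* = 64/332 = 0.19, y* = 2530/332 = 7.62.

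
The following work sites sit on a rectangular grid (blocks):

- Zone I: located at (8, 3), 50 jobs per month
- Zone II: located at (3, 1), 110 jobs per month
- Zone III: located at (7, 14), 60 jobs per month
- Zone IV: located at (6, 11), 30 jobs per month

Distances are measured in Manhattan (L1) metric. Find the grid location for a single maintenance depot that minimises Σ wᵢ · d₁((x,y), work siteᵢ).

(6, 3)

Manhattan distance separates: Σwᵢ(|x−xᵢ|+|y−yᵢ|) = Σwᵢ|x−xᵢ| + Σwᵢ|y−yᵢ|, so x and y are optimised independently as 1-D weighted medians.
Total weight W = 250; half = 125.
x-coordinate, sorted with cumulative weight:
  x=3 (Zone II, w=110) cum 110
  x=6 (Zone IV, w=30) cum 140  ← median
  x=7 (Zone III, w=60) cum 200
  x=8 (Zone I, w=50) cum 250
⇒ x* = 6
y-coordinate, sorted with cumulative weight:
  y=1 (Zone II, w=110) cum 110
  y=3 (Zone I, w=50) cum 160  ← median
  y=11 (Zone IV, w=30) cum 190
  y=14 (Zone III, w=60) cum 250
⇒ y* = 3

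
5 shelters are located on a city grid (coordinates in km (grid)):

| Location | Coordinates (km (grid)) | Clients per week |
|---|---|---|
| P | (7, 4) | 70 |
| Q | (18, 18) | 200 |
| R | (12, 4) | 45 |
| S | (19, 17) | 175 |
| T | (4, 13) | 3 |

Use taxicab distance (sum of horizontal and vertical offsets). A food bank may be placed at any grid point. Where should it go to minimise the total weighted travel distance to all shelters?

Manhattan distance separates: Σwᵢ(|x−xᵢ|+|y−yᵢ|) = Σwᵢ|x−xᵢ| + Σwᵢ|y−yᵢ|, so x and y are optimised independently as 1-D weighted medians.
Total weight W = 493; half = 246.5.
x-coordinate, sorted with cumulative weight:
  x=4 (T, w=3) cum 3
  x=7 (P, w=70) cum 73
  x=12 (R, w=45) cum 118
  x=18 (Q, w=200) cum 318  ← median
  x=19 (S, w=175) cum 493
⇒ x* = 18
y-coordinate, sorted with cumulative weight:
  y=4 (P, w=70) cum 70
  y=4 (R, w=45) cum 115
  y=13 (T, w=3) cum 118
  y=17 (S, w=175) cum 293  ← median
  y=18 (Q, w=200) cum 493
⇒ y* = 17

(18, 17)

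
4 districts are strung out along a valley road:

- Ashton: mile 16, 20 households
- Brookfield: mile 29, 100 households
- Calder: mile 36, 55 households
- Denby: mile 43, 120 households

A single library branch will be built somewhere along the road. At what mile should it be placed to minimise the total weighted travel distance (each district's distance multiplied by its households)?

For a sum of weighted absolute distances on a line, the optimum is the weighted median (not the mean). Total weight W = 295; half-weight = 147.5.
Sort by position and accumulate weight:
  mile 16 (Ashton, w=20) → cum 20
  mile 29 (Brookfield, w=100) → cum 120
  mile 36 (Calder, w=55) → cum 175  ≥ 147.5 → median here
  mile 43 (Denby, w=120) → cum 295
Optimal location: mile 36.

x = 36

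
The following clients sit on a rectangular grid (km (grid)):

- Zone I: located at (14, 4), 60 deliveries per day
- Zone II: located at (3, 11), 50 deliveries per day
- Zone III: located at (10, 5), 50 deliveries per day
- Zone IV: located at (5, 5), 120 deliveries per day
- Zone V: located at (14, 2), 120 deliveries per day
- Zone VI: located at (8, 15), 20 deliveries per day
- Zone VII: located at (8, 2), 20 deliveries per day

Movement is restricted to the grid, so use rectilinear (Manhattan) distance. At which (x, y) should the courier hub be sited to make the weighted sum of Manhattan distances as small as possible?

Manhattan distance separates: Σwᵢ(|x−xᵢ|+|y−yᵢ|) = Σwᵢ|x−xᵢ| + Σwᵢ|y−yᵢ|, so x and y are optimised independently as 1-D weighted medians.
Total weight W = 440; half = 220.
x-coordinate, sorted with cumulative weight:
  x=3 (Zone II, w=50) cum 50
  x=5 (Zone IV, w=120) cum 170
  x=8 (Zone VI, w=20) cum 190
  x=8 (Zone VII, w=20) cum 210
  x=10 (Zone III, w=50) cum 260  ← median
  x=14 (Zone I, w=60) cum 320
  x=14 (Zone V, w=120) cum 440
⇒ x* = 10
y-coordinate, sorted with cumulative weight:
  y=2 (Zone V, w=120) cum 120
  y=2 (Zone VII, w=20) cum 140
  y=4 (Zone I, w=60) cum 200
  y=5 (Zone III, w=50) cum 250  ← median
  y=5 (Zone IV, w=120) cum 370
  y=11 (Zone II, w=50) cum 420
  y=15 (Zone VI, w=20) cum 440
⇒ y* = 5

(10, 5)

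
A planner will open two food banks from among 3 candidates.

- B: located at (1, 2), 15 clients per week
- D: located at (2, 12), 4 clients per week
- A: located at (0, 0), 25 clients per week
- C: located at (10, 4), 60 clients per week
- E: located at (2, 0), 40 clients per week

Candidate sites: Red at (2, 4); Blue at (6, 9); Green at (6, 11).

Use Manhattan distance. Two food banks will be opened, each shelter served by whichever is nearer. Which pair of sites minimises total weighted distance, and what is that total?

{Red, Green}, total 855

Evaluate every pair (each demand assigned to the nearer of the two):
  {Red, Green}: total = 855
  {Red, Blue}: total = 863
  {Blue, Green}: total = 1635
Best pair: {Red, Green} with total 855.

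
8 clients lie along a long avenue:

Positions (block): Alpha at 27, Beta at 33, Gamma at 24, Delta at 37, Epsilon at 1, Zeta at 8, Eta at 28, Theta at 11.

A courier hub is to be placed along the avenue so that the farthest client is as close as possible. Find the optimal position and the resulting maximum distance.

location 19, max distance 18

The 1-center on a line is the midpoint of the two extreme points: leftmost at 1, rightmost at 37.
Optimal location = (1 + 37)/2 = 19; maximum distance = (37 − 1)/2 = 18.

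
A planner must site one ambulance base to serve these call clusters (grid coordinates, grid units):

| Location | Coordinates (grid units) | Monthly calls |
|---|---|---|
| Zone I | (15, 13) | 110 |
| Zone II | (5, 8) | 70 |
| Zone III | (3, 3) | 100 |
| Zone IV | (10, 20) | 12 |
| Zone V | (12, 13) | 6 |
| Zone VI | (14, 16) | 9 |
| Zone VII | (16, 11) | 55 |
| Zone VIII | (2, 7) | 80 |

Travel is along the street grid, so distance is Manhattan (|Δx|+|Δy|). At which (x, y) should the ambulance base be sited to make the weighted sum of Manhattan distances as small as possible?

Manhattan distance separates: Σwᵢ(|x−xᵢ|+|y−yᵢ|) = Σwᵢ|x−xᵢ| + Σwᵢ|y−yᵢ|, so x and y are optimised independently as 1-D weighted medians.
Total weight W = 442; half = 221.
x-coordinate, sorted with cumulative weight:
  x=2 (Zone VIII, w=80) cum 80
  x=3 (Zone III, w=100) cum 180
  x=5 (Zone II, w=70) cum 250  ← median
  x=10 (Zone IV, w=12) cum 262
  x=12 (Zone V, w=6) cum 268
  x=14 (Zone VI, w=9) cum 277
  x=15 (Zone I, w=110) cum 387
  x=16 (Zone VII, w=55) cum 442
⇒ x* = 5
y-coordinate, sorted with cumulative weight:
  y=3 (Zone III, w=100) cum 100
  y=7 (Zone VIII, w=80) cum 180
  y=8 (Zone II, w=70) cum 250  ← median
  y=11 (Zone VII, w=55) cum 305
  y=13 (Zone I, w=110) cum 415
  y=13 (Zone V, w=6) cum 421
  y=16 (Zone VI, w=9) cum 430
  y=20 (Zone IV, w=12) cum 442
⇒ y* = 8

(5, 8)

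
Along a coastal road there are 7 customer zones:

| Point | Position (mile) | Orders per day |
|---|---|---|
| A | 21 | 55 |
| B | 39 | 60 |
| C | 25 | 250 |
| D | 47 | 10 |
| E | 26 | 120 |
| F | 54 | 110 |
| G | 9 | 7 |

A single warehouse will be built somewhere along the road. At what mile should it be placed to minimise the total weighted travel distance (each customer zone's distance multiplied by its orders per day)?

For a sum of weighted absolute distances on a line, the optimum is the weighted median (not the mean). Total weight W = 612; half-weight = 306.
Sort by position and accumulate weight:
  mile 9 (G, w=7) → cum 7
  mile 21 (A, w=55) → cum 62
  mile 25 (C, w=250) → cum 312  ≥ 306 → median here
  mile 26 (E, w=120) → cum 432
  mile 39 (B, w=60) → cum 492
  mile 47 (D, w=10) → cum 502
  mile 54 (F, w=110) → cum 612
Optimal location: mile 25.

x = 25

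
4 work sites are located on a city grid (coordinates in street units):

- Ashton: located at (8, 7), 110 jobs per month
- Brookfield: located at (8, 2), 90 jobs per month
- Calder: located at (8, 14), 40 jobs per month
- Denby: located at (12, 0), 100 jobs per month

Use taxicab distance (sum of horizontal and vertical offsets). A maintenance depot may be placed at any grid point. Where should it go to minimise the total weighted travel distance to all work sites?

(8, 2)

Manhattan distance separates: Σwᵢ(|x−xᵢ|+|y−yᵢ|) = Σwᵢ|x−xᵢ| + Σwᵢ|y−yᵢ|, so x and y are optimised independently as 1-D weighted medians.
Total weight W = 340; half = 170.
x-coordinate, sorted with cumulative weight:
  x=8 (Ashton, w=110) cum 110
  x=8 (Brookfield, w=90) cum 200  ← median
  x=8 (Calder, w=40) cum 240
  x=12 (Denby, w=100) cum 340
⇒ x* = 8
y-coordinate, sorted with cumulative weight:
  y=0 (Denby, w=100) cum 100
  y=2 (Brookfield, w=90) cum 190  ← median
  y=7 (Ashton, w=110) cum 300
  y=14 (Calder, w=40) cum 340
⇒ y* = 2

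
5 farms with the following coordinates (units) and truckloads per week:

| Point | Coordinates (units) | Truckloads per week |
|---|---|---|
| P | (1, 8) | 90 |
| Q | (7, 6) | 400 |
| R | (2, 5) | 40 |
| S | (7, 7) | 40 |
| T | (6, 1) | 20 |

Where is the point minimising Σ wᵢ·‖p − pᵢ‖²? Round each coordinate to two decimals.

(5.71, 6.14)

The minimiser of Σwᵢ‖p−pᵢ‖² is the weighted centroid p* = (Σwᵢpᵢ)/(Σwᵢ).
Σwᵢ = 590.
Σwᵢxᵢ = 90·1 + 400·7 + 40·2 + 40·7 + 20·6 = 3370.
Σwᵢyᵢ = 90·8 + 400·6 + 40·5 + 40·7 + 20·1 = 3620.
x* = 3370/590 = 5.71, y* = 3620/590 = 6.14.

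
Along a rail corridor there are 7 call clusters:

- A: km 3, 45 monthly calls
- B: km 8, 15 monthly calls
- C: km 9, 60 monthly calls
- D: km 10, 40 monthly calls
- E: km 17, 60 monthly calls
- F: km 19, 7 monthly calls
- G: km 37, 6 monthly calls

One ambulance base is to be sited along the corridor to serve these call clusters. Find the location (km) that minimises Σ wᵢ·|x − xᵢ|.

For a sum of weighted absolute distances on a line, the optimum is the weighted median (not the mean). Total weight W = 233; half-weight = 116.5.
Sort by position and accumulate weight:
  km 3 (A, w=45) → cum 45
  km 8 (B, w=15) → cum 60
  km 9 (C, w=60) → cum 120  ≥ 116.5 → median here
  km 10 (D, w=40) → cum 160
  km 17 (E, w=60) → cum 220
  km 19 (F, w=7) → cum 227
  km 37 (G, w=6) → cum 233
Optimal location: km 9.

x = 9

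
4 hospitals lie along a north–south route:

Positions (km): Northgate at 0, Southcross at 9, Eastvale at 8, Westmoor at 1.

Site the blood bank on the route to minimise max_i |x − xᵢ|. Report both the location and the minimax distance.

The 1-center on a line is the midpoint of the two extreme points: leftmost at 0, rightmost at 9.
Optimal location = (0 + 9)/2 = 4.5; maximum distance = (9 − 0)/2 = 4.5.

location 4.5, max distance 4.5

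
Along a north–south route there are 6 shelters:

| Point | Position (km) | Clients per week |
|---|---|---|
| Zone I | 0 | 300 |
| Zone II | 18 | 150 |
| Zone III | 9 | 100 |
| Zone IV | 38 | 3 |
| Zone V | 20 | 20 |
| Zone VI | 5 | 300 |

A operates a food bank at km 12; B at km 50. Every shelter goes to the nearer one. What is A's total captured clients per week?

870

The indifferent point is the midpoint (12+50)/2 = 31; shelters left of it (closer to A at 12) go to A, those right go to B.
  Zone I at 0 (w=300) → A
  Zone VI at 5 (w=300) → A
  Zone III at 9 (w=100) → A
  Zone II at 18 (w=150) → A
  Zone V at 20 (w=20) → A
  Zone IV at 38 (w=3) → B
A captures 870; B captures 3.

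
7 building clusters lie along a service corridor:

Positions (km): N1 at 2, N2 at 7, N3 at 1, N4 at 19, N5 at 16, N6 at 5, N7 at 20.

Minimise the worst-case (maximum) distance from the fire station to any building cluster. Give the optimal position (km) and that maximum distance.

The 1-center on a line is the midpoint of the two extreme points: leftmost at 1, rightmost at 20.
Optimal location = (1 + 20)/2 = 10.5; maximum distance = (20 − 1)/2 = 9.5.

location 10.5, max distance 9.5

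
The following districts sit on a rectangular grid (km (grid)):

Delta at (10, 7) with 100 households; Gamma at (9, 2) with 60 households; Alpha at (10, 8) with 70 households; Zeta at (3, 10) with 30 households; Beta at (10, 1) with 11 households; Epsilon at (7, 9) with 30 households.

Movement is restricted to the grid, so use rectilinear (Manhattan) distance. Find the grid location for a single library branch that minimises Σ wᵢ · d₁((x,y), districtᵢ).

(10, 7)

Manhattan distance separates: Σwᵢ(|x−xᵢ|+|y−yᵢ|) = Σwᵢ|x−xᵢ| + Σwᵢ|y−yᵢ|, so x and y are optimised independently as 1-D weighted medians.
Total weight W = 301; half = 150.5.
x-coordinate, sorted with cumulative weight:
  x=3 (Zeta, w=30) cum 30
  x=7 (Epsilon, w=30) cum 60
  x=9 (Gamma, w=60) cum 120
  x=10 (Delta, w=100) cum 220  ← median
  x=10 (Alpha, w=70) cum 290
  x=10 (Beta, w=11) cum 301
⇒ x* = 10
y-coordinate, sorted with cumulative weight:
  y=1 (Beta, w=11) cum 11
  y=2 (Gamma, w=60) cum 71
  y=7 (Delta, w=100) cum 171  ← median
  y=8 (Alpha, w=70) cum 241
  y=9 (Epsilon, w=30) cum 271
  y=10 (Zeta, w=30) cum 301
⇒ y* = 7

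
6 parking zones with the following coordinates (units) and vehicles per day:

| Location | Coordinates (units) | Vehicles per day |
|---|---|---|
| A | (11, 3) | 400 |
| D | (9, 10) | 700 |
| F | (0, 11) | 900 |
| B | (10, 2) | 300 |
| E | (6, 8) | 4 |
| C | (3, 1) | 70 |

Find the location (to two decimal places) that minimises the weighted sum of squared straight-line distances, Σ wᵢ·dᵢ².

The minimiser of Σwᵢ‖p−pᵢ‖² is the weighted centroid p* = (Σwᵢpᵢ)/(Σwᵢ).
Σwᵢ = 2374.
Σwᵢxᵢ = 400·11 + 700·9 + 900·0 + 300·10 + 4·6 + 70·3 = 13934.
Σwᵢyᵢ = 400·3 + 700·10 + 900·11 + 300·2 + 4·8 + 70·1 = 18802.
x* = 13934/2374 = 5.87, y* = 18802/2374 = 7.92.

(5.87, 7.92)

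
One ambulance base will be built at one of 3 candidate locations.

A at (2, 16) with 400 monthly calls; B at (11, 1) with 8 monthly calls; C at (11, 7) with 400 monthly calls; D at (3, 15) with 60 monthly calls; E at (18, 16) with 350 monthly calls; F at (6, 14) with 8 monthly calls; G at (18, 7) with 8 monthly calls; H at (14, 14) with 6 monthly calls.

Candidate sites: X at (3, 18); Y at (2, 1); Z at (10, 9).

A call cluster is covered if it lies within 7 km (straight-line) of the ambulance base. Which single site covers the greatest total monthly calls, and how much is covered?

X, covering 468

Coverage radius r = 7 km; a point is covered iff (Δx)²+(Δy)² ≤ 7² = 49.
  X (3, 18): covers {A, D, F} → 468
  Y (2, 1): covers {none} → 0
  Z (10, 9): covers {C, F, H} → 414
Maximum coverage at X: 468 monthly calls.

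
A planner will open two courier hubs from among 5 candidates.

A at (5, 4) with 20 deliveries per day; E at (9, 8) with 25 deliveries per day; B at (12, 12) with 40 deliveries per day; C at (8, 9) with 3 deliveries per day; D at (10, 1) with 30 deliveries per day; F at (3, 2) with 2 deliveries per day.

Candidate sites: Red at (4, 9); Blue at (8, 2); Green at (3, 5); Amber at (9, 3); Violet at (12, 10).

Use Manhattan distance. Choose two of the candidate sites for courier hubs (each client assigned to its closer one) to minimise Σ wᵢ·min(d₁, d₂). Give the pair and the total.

{Blue, Violet}, total 420

Evaluate every pair (each demand assigned to the nearer of the two):
  {Blue, Violet}: total = 420
  {Amber, Violet}: total = 424
  {Green, Violet}: total = 616
  {Red, Violet}: total = 683
  {Red, Amber}: total = 781
  {Green, Amber}: total = 782
  {Red, Blue}: total = 802
  {Blue, Amber}: total = 826
  {Blue, Green}: total = 912
  {Red, Green}: total = 998
Best pair: {Blue, Violet} with total 420.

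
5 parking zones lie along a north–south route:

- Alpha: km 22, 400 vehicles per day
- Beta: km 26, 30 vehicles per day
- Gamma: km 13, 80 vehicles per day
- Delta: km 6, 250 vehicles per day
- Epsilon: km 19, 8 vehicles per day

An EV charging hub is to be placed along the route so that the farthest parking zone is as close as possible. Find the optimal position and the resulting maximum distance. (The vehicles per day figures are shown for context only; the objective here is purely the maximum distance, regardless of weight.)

location 16, max distance 10

The 1-center on a line is the midpoint of the two extreme points: leftmost at 6, rightmost at 26.
Optimal location = (6 + 26)/2 = 16; maximum distance = (26 − 6)/2 = 10.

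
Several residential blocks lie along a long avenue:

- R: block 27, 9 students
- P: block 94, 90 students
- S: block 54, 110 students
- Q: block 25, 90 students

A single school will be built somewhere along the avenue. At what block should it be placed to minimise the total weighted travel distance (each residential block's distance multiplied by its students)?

x = 54

For a sum of weighted absolute distances on a line, the optimum is the weighted median (not the mean). Total weight W = 299; half-weight = 149.5.
Sort by position and accumulate weight:
  block 25 (Q, w=90) → cum 90
  block 27 (R, w=9) → cum 99
  block 54 (S, w=110) → cum 209  ≥ 149.5 → median here
  block 94 (P, w=90) → cum 299
Optimal location: block 54.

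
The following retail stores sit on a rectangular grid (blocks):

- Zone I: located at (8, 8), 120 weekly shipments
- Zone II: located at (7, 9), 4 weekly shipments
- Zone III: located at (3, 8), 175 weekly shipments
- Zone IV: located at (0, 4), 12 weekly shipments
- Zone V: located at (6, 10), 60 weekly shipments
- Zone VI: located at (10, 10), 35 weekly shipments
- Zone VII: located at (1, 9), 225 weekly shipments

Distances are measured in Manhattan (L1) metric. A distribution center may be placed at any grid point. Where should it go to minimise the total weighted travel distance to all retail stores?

Manhattan distance separates: Σwᵢ(|x−xᵢ|+|y−yᵢ|) = Σwᵢ|x−xᵢ| + Σwᵢ|y−yᵢ|, so x and y are optimised independently as 1-D weighted medians.
Total weight W = 631; half = 315.5.
x-coordinate, sorted with cumulative weight:
  x=0 (Zone IV, w=12) cum 12
  x=1 (Zone VII, w=225) cum 237
  x=3 (Zone III, w=175) cum 412  ← median
  x=6 (Zone V, w=60) cum 472
  x=7 (Zone II, w=4) cum 476
  x=8 (Zone I, w=120) cum 596
  x=10 (Zone VI, w=35) cum 631
⇒ x* = 3
y-coordinate, sorted with cumulative weight:
  y=4 (Zone IV, w=12) cum 12
  y=8 (Zone I, w=120) cum 132
  y=8 (Zone III, w=175) cum 307
  y=9 (Zone II, w=4) cum 311
  y=9 (Zone VII, w=225) cum 536  ← median
  y=10 (Zone V, w=60) cum 596
  y=10 (Zone VI, w=35) cum 631
⇒ y* = 9

(3, 9)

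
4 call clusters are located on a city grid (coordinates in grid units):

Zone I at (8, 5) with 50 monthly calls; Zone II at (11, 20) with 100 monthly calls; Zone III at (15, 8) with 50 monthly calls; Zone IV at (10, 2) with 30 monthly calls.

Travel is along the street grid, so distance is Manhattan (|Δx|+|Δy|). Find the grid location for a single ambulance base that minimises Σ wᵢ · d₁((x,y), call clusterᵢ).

Manhattan distance separates: Σwᵢ(|x−xᵢ|+|y−yᵢ|) = Σwᵢ|x−xᵢ| + Σwᵢ|y−yᵢ|, so x and y are optimised independently as 1-D weighted medians.
Total weight W = 230; half = 115.
x-coordinate, sorted with cumulative weight:
  x=8 (Zone I, w=50) cum 50
  x=10 (Zone IV, w=30) cum 80
  x=11 (Zone II, w=100) cum 180  ← median
  x=15 (Zone III, w=50) cum 230
⇒ x* = 11
y-coordinate, sorted with cumulative weight:
  y=2 (Zone IV, w=30) cum 30
  y=5 (Zone I, w=50) cum 80
  y=8 (Zone III, w=50) cum 130  ← median
  y=20 (Zone II, w=100) cum 230
⇒ y* = 8

(11, 8)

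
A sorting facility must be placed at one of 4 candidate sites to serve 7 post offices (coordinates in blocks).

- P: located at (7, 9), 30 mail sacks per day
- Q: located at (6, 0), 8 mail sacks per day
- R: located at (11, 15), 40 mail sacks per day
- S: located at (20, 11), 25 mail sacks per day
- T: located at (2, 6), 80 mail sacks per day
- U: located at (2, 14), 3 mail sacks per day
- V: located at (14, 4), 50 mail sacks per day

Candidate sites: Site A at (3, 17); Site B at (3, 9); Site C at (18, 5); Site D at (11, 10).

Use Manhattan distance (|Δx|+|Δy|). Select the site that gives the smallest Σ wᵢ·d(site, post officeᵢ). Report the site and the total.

Total weighted distance at each candidate:
  Site A (3, 17): total = 3667
  Site B (3, 9): total = 2389
  Site C (18, 5): total = 3151
  Site D (11, 10): total = 2249
Minimum is at Site D with total 2249 blocks.

Site D, total 2249 blocks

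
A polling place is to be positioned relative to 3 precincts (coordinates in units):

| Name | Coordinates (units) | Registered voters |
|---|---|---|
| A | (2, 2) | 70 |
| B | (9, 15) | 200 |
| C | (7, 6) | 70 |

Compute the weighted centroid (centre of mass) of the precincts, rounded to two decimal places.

(7.15, 10.47)

The minimiser of Σwᵢ‖p−pᵢ‖² is the weighted centroid p* = (Σwᵢpᵢ)/(Σwᵢ).
Σwᵢ = 340.
Σwᵢxᵢ = 70·2 + 200·9 + 70·7 = 2430.
Σwᵢyᵢ = 70·2 + 200·15 + 70·6 = 3560.
x* = 2430/340 = 7.15, y* = 3560/340 = 10.47.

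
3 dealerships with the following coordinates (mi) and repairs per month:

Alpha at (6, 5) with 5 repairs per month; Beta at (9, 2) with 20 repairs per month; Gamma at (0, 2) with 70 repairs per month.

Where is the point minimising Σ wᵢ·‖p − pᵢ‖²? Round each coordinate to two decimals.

(2.21, 2.16)

The minimiser of Σwᵢ‖p−pᵢ‖² is the weighted centroid p* = (Σwᵢpᵢ)/(Σwᵢ).
Σwᵢ = 95.
Σwᵢxᵢ = 5·6 + 20·9 + 70·0 = 210.
Σwᵢyᵢ = 5·5 + 20·2 + 70·2 = 205.
x* = 210/95 = 2.21, y* = 205/95 = 2.16.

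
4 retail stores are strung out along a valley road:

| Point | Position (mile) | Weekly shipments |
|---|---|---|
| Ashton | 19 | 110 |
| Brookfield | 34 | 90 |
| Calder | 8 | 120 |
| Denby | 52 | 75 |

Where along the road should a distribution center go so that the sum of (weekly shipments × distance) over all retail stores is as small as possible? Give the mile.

For a sum of weighted absolute distances on a line, the optimum is the weighted median (not the mean). Total weight W = 395; half-weight = 197.5.
Sort by position and accumulate weight:
  mile 8 (Calder, w=120) → cum 120
  mile 19 (Ashton, w=110) → cum 230  ≥ 197.5 → median here
  mile 34 (Brookfield, w=90) → cum 320
  mile 52 (Denby, w=75) → cum 395
Optimal location: mile 19.

x = 19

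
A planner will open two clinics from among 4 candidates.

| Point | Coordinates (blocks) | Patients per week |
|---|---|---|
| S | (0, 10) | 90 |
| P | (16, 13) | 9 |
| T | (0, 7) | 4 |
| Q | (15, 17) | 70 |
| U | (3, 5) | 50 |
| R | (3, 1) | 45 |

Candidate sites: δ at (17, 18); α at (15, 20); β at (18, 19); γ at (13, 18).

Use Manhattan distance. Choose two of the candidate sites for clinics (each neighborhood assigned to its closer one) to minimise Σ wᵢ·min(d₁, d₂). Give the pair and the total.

Evaluate every pair (each demand assigned to the nearer of the two):
  {δ, γ}: total = 4615
  {α, γ}: total = 4633
  {β, γ}: total = 4633
  {δ, α}: total = 5371
  {δ, β}: total = 5371
  {α, β}: total = 5389
Best pair: {δ, γ} with total 4615.

{δ, γ}, total 4615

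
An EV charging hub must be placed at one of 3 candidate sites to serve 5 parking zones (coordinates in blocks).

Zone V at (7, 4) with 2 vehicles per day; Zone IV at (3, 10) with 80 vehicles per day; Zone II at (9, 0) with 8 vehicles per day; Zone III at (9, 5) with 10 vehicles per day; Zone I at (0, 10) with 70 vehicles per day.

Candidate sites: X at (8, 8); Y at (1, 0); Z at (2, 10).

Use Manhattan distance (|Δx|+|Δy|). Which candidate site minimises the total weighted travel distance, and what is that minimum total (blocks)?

Total weighted distance at each candidate:
  X (8, 8): total = 1382
  Y (1, 0): total = 1944
  Z (2, 10): total = 498
Minimum is at Z with total 498 blocks.

Z, total 498 blocks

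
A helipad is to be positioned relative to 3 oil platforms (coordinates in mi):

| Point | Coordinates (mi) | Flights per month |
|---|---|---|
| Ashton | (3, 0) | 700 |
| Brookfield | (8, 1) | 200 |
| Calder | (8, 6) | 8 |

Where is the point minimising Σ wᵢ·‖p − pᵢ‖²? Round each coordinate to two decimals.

The minimiser of Σwᵢ‖p−pᵢ‖² is the weighted centroid p* = (Σwᵢpᵢ)/(Σwᵢ).
Σwᵢ = 908.
Σwᵢxᵢ = 700·3 + 200·8 + 8·8 = 3764.
Σwᵢyᵢ = 700·0 + 200·1 + 8·6 = 248.
x* = 3764/908 = 4.15, y* = 248/908 = 0.27.

(4.15, 0.27)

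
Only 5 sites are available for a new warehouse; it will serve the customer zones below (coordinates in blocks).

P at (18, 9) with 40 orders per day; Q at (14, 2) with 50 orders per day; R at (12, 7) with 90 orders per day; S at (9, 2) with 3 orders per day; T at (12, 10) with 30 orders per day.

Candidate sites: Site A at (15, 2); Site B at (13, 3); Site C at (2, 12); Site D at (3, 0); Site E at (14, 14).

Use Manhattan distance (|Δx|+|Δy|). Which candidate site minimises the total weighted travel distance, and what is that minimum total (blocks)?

Site B, total 1245 blocks

Total weighted distance at each candidate:
  Site A (15, 2): total = 1518
  Site B (13, 3): total = 1245
  Site C (2, 12): total = 3621
  Site D (3, 0): total = 3644
  Site E (14, 14): total = 2001
Minimum is at Site B with total 1245 blocks.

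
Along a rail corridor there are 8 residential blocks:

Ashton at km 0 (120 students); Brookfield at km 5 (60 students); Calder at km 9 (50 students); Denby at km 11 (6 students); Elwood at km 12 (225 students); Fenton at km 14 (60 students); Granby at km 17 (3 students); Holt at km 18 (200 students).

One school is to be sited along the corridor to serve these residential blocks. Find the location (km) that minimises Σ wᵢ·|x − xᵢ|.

For a sum of weighted absolute distances on a line, the optimum is the weighted median (not the mean). Total weight W = 724; half-weight = 362.
Sort by position and accumulate weight:
  km 0 (Ashton, w=120) → cum 120
  km 5 (Brookfield, w=60) → cum 180
  km 9 (Calder, w=50) → cum 230
  km 11 (Denby, w=6) → cum 236
  km 12 (Elwood, w=225) → cum 461  ≥ 362 → median here
  km 14 (Fenton, w=60) → cum 521
  km 17 (Granby, w=3) → cum 524
  km 18 (Holt, w=200) → cum 724
Optimal location: km 12.

x = 12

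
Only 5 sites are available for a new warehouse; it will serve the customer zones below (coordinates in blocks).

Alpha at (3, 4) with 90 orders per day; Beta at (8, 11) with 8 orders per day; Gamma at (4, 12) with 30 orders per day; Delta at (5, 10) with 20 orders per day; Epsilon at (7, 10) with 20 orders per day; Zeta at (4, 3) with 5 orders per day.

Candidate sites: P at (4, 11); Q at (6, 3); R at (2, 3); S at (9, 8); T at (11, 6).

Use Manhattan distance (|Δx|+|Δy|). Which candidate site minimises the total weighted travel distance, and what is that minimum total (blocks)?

P, total 942 blocks

Total weighted distance at each candidate:
  P (4, 11): total = 942
  Q (6, 3): total = 1100
  R (2, 3): total = 1072
  S (9, 8): total = 1452
  T (11, 6): total = 1764
Minimum is at P with total 942 blocks.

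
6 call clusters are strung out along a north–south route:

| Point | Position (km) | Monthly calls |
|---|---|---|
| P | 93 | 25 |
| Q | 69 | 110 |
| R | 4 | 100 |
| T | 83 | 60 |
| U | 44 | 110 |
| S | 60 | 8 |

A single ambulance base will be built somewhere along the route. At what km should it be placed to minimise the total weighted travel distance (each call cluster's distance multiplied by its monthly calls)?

x = 44

For a sum of weighted absolute distances on a line, the optimum is the weighted median (not the mean). Total weight W = 413; half-weight = 206.5.
Sort by position and accumulate weight:
  km 4 (R, w=100) → cum 100
  km 44 (U, w=110) → cum 210  ≥ 206.5 → median here
  km 60 (S, w=8) → cum 218
  km 69 (Q, w=110) → cum 328
  km 83 (T, w=60) → cum 388
  km 93 (P, w=25) → cum 413
Optimal location: km 44.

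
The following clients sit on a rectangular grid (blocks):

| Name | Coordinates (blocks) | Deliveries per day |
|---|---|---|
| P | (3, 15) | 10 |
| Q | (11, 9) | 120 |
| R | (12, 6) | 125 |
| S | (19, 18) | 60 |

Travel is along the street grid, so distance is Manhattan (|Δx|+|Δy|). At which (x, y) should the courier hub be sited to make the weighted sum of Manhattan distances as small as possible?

(12, 9)

Manhattan distance separates: Σwᵢ(|x−xᵢ|+|y−yᵢ|) = Σwᵢ|x−xᵢ| + Σwᵢ|y−yᵢ|, so x and y are optimised independently as 1-D weighted medians.
Total weight W = 315; half = 157.5.
x-coordinate, sorted with cumulative weight:
  x=3 (P, w=10) cum 10
  x=11 (Q, w=120) cum 130
  x=12 (R, w=125) cum 255  ← median
  x=19 (S, w=60) cum 315
⇒ x* = 12
y-coordinate, sorted with cumulative weight:
  y=6 (R, w=125) cum 125
  y=9 (Q, w=120) cum 245  ← median
  y=15 (P, w=10) cum 255
  y=18 (S, w=60) cum 315
⇒ y* = 9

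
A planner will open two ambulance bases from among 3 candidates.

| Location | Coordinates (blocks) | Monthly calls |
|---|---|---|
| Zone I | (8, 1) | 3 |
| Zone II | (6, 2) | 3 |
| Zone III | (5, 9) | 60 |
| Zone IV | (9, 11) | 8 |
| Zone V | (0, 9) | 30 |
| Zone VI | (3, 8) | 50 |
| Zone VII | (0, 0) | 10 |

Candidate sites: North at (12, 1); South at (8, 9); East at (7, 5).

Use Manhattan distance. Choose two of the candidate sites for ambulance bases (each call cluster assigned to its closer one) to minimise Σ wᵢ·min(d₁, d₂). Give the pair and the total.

Evaluate every pair (each demand assigned to the nearer of the two):
  {South, East}: total = 891
  {North, South}: total = 907
  {North, East}: total = 1248
Best pair: {South, East} with total 891.

{South, East}, total 891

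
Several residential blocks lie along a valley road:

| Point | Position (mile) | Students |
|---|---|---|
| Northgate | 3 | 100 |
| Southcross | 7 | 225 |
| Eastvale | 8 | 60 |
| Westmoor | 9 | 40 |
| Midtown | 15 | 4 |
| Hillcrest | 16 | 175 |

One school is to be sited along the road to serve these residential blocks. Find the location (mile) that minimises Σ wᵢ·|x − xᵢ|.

x = 7

For a sum of weighted absolute distances on a line, the optimum is the weighted median (not the mean). Total weight W = 604; half-weight = 302.
Sort by position and accumulate weight:
  mile 3 (Northgate, w=100) → cum 100
  mile 7 (Southcross, w=225) → cum 325  ≥ 302 → median here
  mile 8 (Eastvale, w=60) → cum 385
  mile 9 (Westmoor, w=40) → cum 425
  mile 15 (Midtown, w=4) → cum 429
  mile 16 (Hillcrest, w=175) → cum 604
Optimal location: mile 7.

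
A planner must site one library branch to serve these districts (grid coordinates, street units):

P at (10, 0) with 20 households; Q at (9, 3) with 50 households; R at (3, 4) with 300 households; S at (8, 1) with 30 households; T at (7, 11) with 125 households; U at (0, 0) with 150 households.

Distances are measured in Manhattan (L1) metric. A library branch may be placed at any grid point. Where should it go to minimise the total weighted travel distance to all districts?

(3, 4)

Manhattan distance separates: Σwᵢ(|x−xᵢ|+|y−yᵢ|) = Σwᵢ|x−xᵢ| + Σwᵢ|y−yᵢ|, so x and y are optimised independently as 1-D weighted medians.
Total weight W = 675; half = 337.5.
x-coordinate, sorted with cumulative weight:
  x=0 (U, w=150) cum 150
  x=3 (R, w=300) cum 450  ← median
  x=7 (T, w=125) cum 575
  x=8 (S, w=30) cum 605
  x=9 (Q, w=50) cum 655
  x=10 (P, w=20) cum 675
⇒ x* = 3
y-coordinate, sorted with cumulative weight:
  y=0 (P, w=20) cum 20
  y=0 (U, w=150) cum 170
  y=1 (S, w=30) cum 200
  y=3 (Q, w=50) cum 250
  y=4 (R, w=300) cum 550  ← median
  y=11 (T, w=125) cum 675
⇒ y* = 4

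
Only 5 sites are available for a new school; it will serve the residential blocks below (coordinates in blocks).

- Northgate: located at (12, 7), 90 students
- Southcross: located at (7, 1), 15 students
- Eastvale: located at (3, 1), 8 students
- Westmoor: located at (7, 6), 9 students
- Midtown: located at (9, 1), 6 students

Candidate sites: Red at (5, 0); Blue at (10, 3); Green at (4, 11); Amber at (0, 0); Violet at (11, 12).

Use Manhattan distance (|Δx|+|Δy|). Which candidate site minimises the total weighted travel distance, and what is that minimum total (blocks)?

Total weighted distance at each candidate:
  Red (5, 0): total = 1431
  Blue (10, 3): total = 759
  Green (4, 11): total = 1525
  Amber (0, 0): total = 2039
  Violet (11, 12): total = 1085
Minimum is at Blue with total 759 blocks.

Blue, total 759 blocks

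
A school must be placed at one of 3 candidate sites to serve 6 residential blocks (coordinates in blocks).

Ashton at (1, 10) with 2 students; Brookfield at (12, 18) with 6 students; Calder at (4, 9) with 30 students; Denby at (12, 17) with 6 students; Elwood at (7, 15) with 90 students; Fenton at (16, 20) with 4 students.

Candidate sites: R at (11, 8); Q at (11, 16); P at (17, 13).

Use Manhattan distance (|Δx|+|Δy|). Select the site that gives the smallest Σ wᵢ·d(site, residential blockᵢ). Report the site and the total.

Total weighted distance at each candidate:
  R (11, 8): total = 1448
  Q (11, 16): total = 968
  P (17, 13): total = 1774
Minimum is at Q with total 968 blocks.

Q, total 968 blocks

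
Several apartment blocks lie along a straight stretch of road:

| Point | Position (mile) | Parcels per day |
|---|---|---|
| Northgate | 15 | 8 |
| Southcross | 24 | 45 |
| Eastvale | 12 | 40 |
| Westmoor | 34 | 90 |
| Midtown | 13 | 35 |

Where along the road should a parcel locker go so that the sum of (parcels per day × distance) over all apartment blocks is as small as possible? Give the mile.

For a sum of weighted absolute distances on a line, the optimum is the weighted median (not the mean). Total weight W = 218; half-weight = 109.
Sort by position and accumulate weight:
  mile 12 (Eastvale, w=40) → cum 40
  mile 13 (Midtown, w=35) → cum 75
  mile 15 (Northgate, w=8) → cum 83
  mile 24 (Southcross, w=45) → cum 128  ≥ 109 → median here
  mile 34 (Westmoor, w=90) → cum 218
Optimal location: mile 24.

x = 24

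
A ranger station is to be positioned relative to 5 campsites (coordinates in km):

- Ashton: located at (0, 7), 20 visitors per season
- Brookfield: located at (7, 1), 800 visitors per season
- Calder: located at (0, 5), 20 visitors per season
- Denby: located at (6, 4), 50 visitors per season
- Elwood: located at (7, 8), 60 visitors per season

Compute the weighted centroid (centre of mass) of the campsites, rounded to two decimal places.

The minimiser of Σwᵢ‖p−pᵢ‖² is the weighted centroid p* = (Σwᵢpᵢ)/(Σwᵢ).
Σwᵢ = 950.
Σwᵢxᵢ = 20·0 + 800·7 + 20·0 + 50·6 + 60·7 = 6320.
Σwᵢyᵢ = 20·7 + 800·1 + 20·5 + 50·4 + 60·8 = 1720.
x* = 6320/950 = 6.65, y* = 1720/950 = 1.81.

(6.65, 1.81)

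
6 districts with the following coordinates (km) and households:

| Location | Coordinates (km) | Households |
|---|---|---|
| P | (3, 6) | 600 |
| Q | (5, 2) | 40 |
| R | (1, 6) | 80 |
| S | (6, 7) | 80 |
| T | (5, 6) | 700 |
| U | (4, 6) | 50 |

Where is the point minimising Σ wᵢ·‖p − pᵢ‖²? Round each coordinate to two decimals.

The minimiser of Σwᵢ‖p−pᵢ‖² is the weighted centroid p* = (Σwᵢpᵢ)/(Σwᵢ).
Σwᵢ = 1550.
Σwᵢxᵢ = 600·3 + 40·5 + 80·1 + 80·6 + 700·5 + 50·4 = 6260.
Σwᵢyᵢ = 600·6 + 40·2 + 80·6 + 80·7 + 700·6 + 50·6 = 9220.
x* = 6260/1550 = 4.04, y* = 9220/1550 = 5.95.

(4.04, 5.95)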